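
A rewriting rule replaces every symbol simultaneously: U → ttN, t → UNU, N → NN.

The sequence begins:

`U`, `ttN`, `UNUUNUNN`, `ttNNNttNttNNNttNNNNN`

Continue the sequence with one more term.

Rewriting the 20 symbols of ttNNNttNttNNNttNNNNN one by one yields UNU UNU NN NN NN UNU UNU NN UNU UNU NN NN NN UNU UNU NN NN NN NN NN; concatenated:

UNUUNUNNNNNNUNUUNUNNUNUUNUNNNNNNUNUUNUNNNNNNNNNN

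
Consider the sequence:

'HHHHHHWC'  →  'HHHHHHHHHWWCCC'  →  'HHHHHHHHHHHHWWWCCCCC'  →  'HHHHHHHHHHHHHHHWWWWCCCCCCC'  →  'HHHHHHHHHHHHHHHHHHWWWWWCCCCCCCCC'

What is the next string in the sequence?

Term n consists of 3n+3 H's, followed by n W's, followed by 2n-1 C's (n = 1, 2, …).
Setting n = 6 gives 21, 6, 11 characters in each block.

HHHHHHHHHHHHHHHHHHHHHWWWWWWCCCCCCCCCCC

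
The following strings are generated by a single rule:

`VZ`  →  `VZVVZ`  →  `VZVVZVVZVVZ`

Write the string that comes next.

VZVVZVVZVVZVVZVVZVVZVVZ

Each string is two copies of the previous one joined by 'V'.
One more doubling of VZVVZVVZVVZ gives the answer.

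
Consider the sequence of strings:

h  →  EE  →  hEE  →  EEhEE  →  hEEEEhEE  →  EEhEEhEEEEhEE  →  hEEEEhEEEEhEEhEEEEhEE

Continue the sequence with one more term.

EEhEEhEEEEhEEhEEEEhEEEEhEEhEEEEhEE

This is a Fibonacci-style word recurrence s(k) = s(k−2)·s(k−1): e.g. h·EE = hEE.
Continuing: EEhEEhEEEEhEE · hEEEEhEEEEhEEhEEEEhEE gives term 8.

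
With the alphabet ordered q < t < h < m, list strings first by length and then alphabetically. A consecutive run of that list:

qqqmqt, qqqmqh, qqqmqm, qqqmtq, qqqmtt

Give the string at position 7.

qqqmtm

Continuing the enumeration 2 steps past qqqmtt: qqqmtt → qqqmth → (answer).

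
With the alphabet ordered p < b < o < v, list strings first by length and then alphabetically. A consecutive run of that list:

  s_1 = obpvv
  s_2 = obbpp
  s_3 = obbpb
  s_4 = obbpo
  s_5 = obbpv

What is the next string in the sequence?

Treat obbpv as a base-4 numeral over the given alphabet and add one, carrying through any trailing v's.

obbbp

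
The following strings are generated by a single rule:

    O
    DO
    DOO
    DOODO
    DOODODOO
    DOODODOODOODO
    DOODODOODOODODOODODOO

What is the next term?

Each term (from the third on) is the previous term followed by the one before it: term 3 = DO·O = DOO.
So term 8 is DOODODOODOODODOODODOO·DOODODOODOODO.

DOODODOODOODODOODODOODOODODOODOODO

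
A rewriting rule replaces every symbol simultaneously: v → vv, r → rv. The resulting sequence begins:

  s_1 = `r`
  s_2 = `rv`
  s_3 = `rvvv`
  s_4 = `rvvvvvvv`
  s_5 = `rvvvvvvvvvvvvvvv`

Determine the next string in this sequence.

Rewriting the 16 symbols of rvvvvvvvvvvvvvvv one by one yields rv vv vv vv vv vv vv vv vv vv vv vv vv vv vv vv; concatenated:

rvvvvvvvvvvvvvvvvvvvvvvvvvvvvvvv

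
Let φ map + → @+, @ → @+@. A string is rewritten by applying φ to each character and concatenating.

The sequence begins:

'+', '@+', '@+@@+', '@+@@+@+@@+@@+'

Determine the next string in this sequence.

Rewriting the 13 symbols of @+@@+@+@@+@@+ one by one yields @+@ @+ @+@ @+@ @+ @+@ @+ @+@ @+@ @+ @+@ @+@ @+; concatenated:

@+@@+@+@@+@@+@+@@+@+@@+@@+@+@@+@@+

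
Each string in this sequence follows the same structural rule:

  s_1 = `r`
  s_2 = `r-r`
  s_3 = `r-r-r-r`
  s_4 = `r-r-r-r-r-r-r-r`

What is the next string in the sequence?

r-r-r-r-r-r-r-r-r-r-r-r-r-r-r-r

Every step duplicates the string with '-' between the halves.
One more doubling of r-r-r-r-r-r-r-r gives the answer.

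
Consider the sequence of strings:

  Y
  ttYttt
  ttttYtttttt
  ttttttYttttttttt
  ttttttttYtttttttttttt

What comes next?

Each term wraps the previous one in tt on the left and ttt on the right.
Applying this once more to ttttttttYtttttttttttt:

ttttttttttYttttttttttttttt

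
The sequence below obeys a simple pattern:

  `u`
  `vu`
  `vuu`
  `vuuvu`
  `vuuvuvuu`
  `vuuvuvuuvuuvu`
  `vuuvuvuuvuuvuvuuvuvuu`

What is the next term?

vuuvuvuuvuuvuvuuvuvuuvuuvuvuuvuuvu

Each term (from the third on) is the previous term followed by the one before it: term 3 = vu·u = vuu.
Continuing: vuuvuvuuvuuvuvuuvuvuu · vuuvuvuuvuuvu gives term 8.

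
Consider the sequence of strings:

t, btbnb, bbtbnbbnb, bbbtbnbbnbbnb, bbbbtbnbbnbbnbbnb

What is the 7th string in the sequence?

Each term wraps the previous one in b on the left and bnb on the right.
From bbbbtbnbbnbbnbbnb, 2 further steps: bbbbtbnbbnbbnbbnb → bbbbbtbnbbnbbnbbnbbnb → (answer).

bbbbbbtbnbbnbbnbbnbbnbbnb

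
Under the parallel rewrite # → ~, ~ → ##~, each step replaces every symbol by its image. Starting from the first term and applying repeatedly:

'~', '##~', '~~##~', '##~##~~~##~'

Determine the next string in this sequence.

Expanding ##~##~~~##~: #→~, #→~, ~→##~, #→~, #→~, ~→##~, ~→##~, ~→##~, #→~, #→~, ~→##~. Concatenated: ~ ~ ##~ ~ ~ ##~ ##~ ##~ ~ ~ ##~.

~~##~~~##~##~##~~~##~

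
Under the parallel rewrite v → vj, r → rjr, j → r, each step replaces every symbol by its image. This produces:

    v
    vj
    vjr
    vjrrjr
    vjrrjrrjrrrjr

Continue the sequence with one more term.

Applying the rule to each of the 13 symbols of vjrrjrrjrrrjr gives the pieces vj r rjr rjr r rjr rjr r rjr rjr rjr r rjr, which concatenate to the answer.

vjrrjrrjrrrjrrjrrrjrrjrrjrrrjr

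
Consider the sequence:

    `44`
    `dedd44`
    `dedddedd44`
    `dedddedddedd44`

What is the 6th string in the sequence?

dedddedddedddedddedd44

Every step adds dedd at the front: s(k+1) = dedd·s(k).
From dedddedddedd44, 2 further steps: dedddedddedd44 → dedddedddedddedd44 → (answer).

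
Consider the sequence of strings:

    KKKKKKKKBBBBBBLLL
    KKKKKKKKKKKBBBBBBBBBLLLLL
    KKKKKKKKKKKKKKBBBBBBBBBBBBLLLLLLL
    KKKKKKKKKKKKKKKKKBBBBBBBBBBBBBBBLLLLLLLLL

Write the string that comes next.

The n-th term is 3n+2 K's then 3n B's then 2n-1 L's, where the shown terms are n = 2, 3, 4, 5.
Setting n = 6 gives 20, 18, 11 characters in each block.

KKKKKKKKKKKKKKKKKKKKBBBBBBBBBBBBBBBBBBLLLLLLLLLLL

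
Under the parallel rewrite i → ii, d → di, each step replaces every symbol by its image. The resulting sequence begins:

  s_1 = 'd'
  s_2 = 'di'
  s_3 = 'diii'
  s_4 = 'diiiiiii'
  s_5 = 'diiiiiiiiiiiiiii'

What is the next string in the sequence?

Rewriting the 16 symbols of diiiiiiiiiiiiiii one by one yields di ii ii ii ii ii ii ii ii ii ii ii ii ii ii ii; concatenated:

diiiiiiiiiiiiiiiiiiiiiiiiiiiiiii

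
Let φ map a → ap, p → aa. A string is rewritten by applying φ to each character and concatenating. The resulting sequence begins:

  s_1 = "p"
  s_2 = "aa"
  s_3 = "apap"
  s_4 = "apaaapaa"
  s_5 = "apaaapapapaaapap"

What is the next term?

Replace each of the 16 characters of apaaapapapaaapap in place — ap aa ap ap ap aa ap aa ap aa ap ap ap aa ap aa — and concatenate.

apaaapapapaaapaaapaaapapapaaapaa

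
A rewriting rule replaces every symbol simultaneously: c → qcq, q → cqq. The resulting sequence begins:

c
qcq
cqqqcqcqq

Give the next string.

Apply φ to cqqqcqcqq symbol by symbol: c→qcq, q→cqq, q→cqq, q→cqq, c→qcq, q→cqq, c→qcq, q→cqq, q→cqq; joined: qcq cqq cqq cqq qcq cqq qcq cqq cqq.

qcqcqqcqqcqqqcqcqqqcqcqqcqq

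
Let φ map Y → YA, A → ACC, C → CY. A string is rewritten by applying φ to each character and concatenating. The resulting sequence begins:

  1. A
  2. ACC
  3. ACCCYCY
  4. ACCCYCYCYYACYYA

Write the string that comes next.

ACCCYCYCYYACYYACYYAYAACCCYYAYAACC

Applying the rule to each of the 15 symbols of ACCCYCYCYYACYYA gives the pieces ACC CY CY CY YA CY YA CY YA YA ACC CY YA YA ACC, which concatenate to the answer.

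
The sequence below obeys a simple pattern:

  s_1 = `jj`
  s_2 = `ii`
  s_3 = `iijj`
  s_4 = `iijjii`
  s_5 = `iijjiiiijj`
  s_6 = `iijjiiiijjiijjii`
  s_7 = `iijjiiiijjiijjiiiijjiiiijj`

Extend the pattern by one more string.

This is a Fibonacci-style word recurrence s(k) = s(k−1)·s(k−2): e.g. ii·jj = iijj.
The next term joins iijjiiiijjiijjiiiijjiiiijj and iijjiiiijjiijjii.

iijjiiiijjiijjiiiijjiiiijjiijjiiiijjiijjii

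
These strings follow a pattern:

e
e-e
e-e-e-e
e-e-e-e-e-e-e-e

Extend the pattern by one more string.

Each string is two copies of the previous one joined by '-'.
Doubling e-e-e-e-e-e-e-e with '-' between the halves:

e-e-e-e-e-e-e-e-e-e-e-e-e-e-e-e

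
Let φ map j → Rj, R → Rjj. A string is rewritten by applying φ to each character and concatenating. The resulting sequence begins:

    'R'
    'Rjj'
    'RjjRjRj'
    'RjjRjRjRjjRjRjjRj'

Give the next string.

Replace each of the 17 characters of RjjRjRjRjjRjRjjRj in place — Rjj Rj Rj Rjj Rj Rjj Rj Rjj Rj Rj Rjj Rj Rjj Rj Rj Rjj Rj — and concatenate.

RjjRjRjRjjRjRjjRjRjjRjRjRjjRjRjjRjRjRjjRj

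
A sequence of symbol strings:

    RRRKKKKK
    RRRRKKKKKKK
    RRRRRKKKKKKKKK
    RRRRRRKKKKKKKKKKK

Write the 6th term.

RRRRRRRRKKKKKKKKKKKKKKK

Reading off run lengths: R runs 3, 4, 5, 6; K runs 5, 7, 9, 11 — each is linear in n, where the shown terms are n = 2, 3, 4, 5.
At n = 7 the blocks have lengths 8, 15.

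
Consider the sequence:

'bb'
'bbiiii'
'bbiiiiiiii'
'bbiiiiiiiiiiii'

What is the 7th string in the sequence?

bbiiiiiiiiiiiiiiiiiiiiiiii

Every step adds iiii to the end: s(k+1) = s(k)·iiii.
From bbiiiiiiiiiiii, 3 further steps: bbiiiiiiiiiiii → bbiiiiiiiiiiiiiiii → bbiiiiiiiiiiiiiiiiiiii → (answer).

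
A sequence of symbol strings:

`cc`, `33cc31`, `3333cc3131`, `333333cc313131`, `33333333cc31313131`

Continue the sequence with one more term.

Every step adds 33 to the front and 31 to the end of the previous string.
Applying this once more to 33333333cc31313131:

3333333333cc3131313131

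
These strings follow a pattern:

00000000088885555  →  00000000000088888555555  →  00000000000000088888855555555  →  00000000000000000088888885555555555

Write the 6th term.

The n-th term is 3n 0's then n+1 8's then 2n-2 5's, where the shown terms are n = 3, 4, 5, 6.
At n = 8 the blocks have lengths 24, 9, 14.

00000000000000000000000088888888855555555555555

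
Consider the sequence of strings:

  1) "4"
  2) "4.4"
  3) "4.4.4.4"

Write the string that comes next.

Every step duplicates the string with '.' between the halves.
Doubling 4.4.4.4 with '.' between the halves:

4.4.4.4.4.4.4.4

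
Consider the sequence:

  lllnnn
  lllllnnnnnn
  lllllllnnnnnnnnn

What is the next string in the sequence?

Each string has the form l^{2n+1} n^{3n} (n = 1, 2, …).
Setting n = 4 gives 9, 12 characters in each block.

lllllllllnnnnnnnnnnnn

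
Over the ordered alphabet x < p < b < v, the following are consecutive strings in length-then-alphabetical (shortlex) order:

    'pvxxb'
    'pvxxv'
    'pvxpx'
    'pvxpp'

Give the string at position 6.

Advancing 2 positions from pvxpp through pvxpp → pvxpb reaches term 6.

pvxpv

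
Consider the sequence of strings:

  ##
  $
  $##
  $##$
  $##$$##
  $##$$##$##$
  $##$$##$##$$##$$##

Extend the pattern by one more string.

Each term (from the third on) is the previous term followed by the one before it: term 3 = $·## = $##.
The next term joins $##$$##$##$$##$$## and $##$$##$##$.

$##$$##$##$$##$$##$##$$##$##$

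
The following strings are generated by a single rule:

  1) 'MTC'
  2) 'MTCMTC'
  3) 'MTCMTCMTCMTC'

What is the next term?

MTCMTCMTCMTCMTCMTCMTCMTC

Each string is two copies of the previous one concatenated.
One more doubling of MTCMTCMTCMTC gives the answer.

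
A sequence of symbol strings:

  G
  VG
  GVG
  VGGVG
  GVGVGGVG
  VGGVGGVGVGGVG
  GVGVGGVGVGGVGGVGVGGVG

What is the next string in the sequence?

VGGVGGVGVGGVGGVGVGGVGVGGVGGVGVGGVG

This is a Fibonacci-style word recurrence s(k) = s(k−2)·s(k−1): e.g. G·VG = GVG.
Continuing: VGGVGGVGVGGVG · GVGVGGVGVGGVGGVGVGGVG gives term 8.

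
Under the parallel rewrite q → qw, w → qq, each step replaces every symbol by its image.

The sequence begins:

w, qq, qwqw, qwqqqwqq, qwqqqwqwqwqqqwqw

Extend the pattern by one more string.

Replace each of the 16 characters of qwqqqwqwqwqqqwqw in place — qw qq qw qw qw qq qw qq qw qq qw qw qw qq qw qq — and concatenate.

qwqqqwqwqwqqqwqqqwqqqwqwqwqqqwqq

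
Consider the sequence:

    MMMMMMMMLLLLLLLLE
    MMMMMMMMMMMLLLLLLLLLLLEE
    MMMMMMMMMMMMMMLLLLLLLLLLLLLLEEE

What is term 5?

MMMMMMMMMMMMMMMMMMMMLLLLLLLLLLLLLLLLLLLLEEEEE

Each string has the form M^{3n+2} L^{3n+2} E^{n-1}, where the shown terms are n = 2, 3, 4.
Setting n = 6 gives 20, 20, 5 characters in each block.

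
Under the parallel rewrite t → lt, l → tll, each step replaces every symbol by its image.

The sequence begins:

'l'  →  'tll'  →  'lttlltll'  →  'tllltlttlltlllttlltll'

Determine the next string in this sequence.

lttlltlltlllttllltlttlltlllttlltlltllltlttlltlllttlltll

φ(tllltlttlltlllttlltll) expands symbol-by-symbol to lt tll tll tll lt tll lt lt tll tll lt tll tll tll lt lt tll tll lt tll tll; joining the 21 pieces gives the next term.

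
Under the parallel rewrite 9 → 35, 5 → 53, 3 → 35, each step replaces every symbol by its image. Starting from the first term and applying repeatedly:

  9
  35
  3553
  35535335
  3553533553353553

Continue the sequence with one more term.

35535335533535535335355335535335

φ(3553533553353553) expands symbol-by-symbol to 35 53 53 35 53 35 35 53 53 35 35 53 35 53 53 35; joining the 16 pieces gives the next term.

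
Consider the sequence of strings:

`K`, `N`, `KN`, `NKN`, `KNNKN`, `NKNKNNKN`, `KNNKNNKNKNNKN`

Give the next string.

Each term (from the third on) is the two preceding terms concatenated in order: term 3 = K·N = KN.
Continuing: NKNKNNKN · KNNKNNKNKNNKN gives term 8.

NKNKNNKNKNNKNNKNKNNKN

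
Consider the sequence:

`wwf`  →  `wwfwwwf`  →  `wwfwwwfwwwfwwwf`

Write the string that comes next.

wwfwwwfwwwfwwwfwwwfwwwfwwwfwwwf

s(k+1) = s(k)·w·s(k) — each term doubles the last with 'w' between the halves.
One more doubling of wwfwwwfwwwfwwwf gives the answer.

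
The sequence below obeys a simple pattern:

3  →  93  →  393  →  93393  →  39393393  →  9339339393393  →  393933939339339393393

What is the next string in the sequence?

9339339393393393933939339339393393

This is a Fibonacci-style word recurrence s(k) = s(k−2)·s(k−1): e.g. 3·93 = 393.
The next term joins 9339339393393 and 393933939339339393393.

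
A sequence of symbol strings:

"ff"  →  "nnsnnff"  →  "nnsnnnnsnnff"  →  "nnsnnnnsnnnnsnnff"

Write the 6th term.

Every step adds nnsnn at the front: s(k+1) = nnsnn·s(k).
From nnsnnnnsnnnnsnnff, 2 further steps: nnsnnnnsnnnnsnnff → nnsnnnnsnnnnsnnnnsnnff → (answer).

nnsnnnnsnnnnsnnnnsnnnnsnnff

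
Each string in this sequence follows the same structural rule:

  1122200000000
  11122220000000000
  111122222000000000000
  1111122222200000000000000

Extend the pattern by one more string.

Term n consists of n-1 1's, followed by n 2's, followed by 2n+2 0's, where the shown terms are n = 3, 4, 5, 6.
Setting n = 7 gives 6, 7, 16 characters in each block.

11111122222220000000000000000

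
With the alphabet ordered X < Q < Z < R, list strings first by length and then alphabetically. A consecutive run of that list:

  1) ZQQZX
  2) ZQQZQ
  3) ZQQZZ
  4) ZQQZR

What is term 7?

Stepping forward 3 times from ZQQZR: ZQQZR → ZQQRX → ZQQRQ, then the target.

ZQQRZ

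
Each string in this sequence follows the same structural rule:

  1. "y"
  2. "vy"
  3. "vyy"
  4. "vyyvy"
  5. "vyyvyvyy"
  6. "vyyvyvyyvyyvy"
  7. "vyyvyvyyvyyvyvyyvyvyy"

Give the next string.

From term 3 onward, concatenate the last term with the second-to-last: vy·y = vyy, vyy·vy = vyyvy, …
The next term joins vyyvyvyyvyyvyvyyvyvyy and vyyvyvyyvyyvy.

vyyvyvyyvyyvyvyyvyvyyvyyvyvyyvyyvy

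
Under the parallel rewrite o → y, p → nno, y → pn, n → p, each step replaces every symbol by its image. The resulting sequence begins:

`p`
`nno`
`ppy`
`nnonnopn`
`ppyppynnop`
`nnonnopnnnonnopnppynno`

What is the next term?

ppyppynnopppyppynnopnnonnopnppy

Applying the rule to each of the 22 symbols of nnonnopnnnonnopnppynno gives the pieces p p y p p y nno p p p y p p y nno p nno nno pn p p y, which concatenate to the answer.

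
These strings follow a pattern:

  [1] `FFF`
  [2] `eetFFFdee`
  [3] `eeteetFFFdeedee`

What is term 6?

Each term wraps the previous one in eet on the left and dee on the right.
From eeteetFFFdeedee, 3 further steps: eeteetFFFdeedee → eeteeteetFFFdeedeedee → eeteeteeteetFFFdeedeedeedee → (answer).

eeteeteeteeteetFFFdeedeedeedeedee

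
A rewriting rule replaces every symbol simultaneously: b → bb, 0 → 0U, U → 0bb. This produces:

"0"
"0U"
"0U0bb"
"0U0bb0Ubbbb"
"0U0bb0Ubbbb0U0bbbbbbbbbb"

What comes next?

Rewriting the 24 symbols of 0U0bb0Ubbbb0U0bbbbbbbbbb one by one yields 0U 0bb 0U bb bb 0U 0bb bb bb bb bb 0U 0bb 0U bb bb bb bb bb bb bb bb bb bb; concatenated:

0U0bb0Ubbbb0U0bbbbbbbbbb0U0bb0Ubbbbbbbbbbbbbbbbbbbb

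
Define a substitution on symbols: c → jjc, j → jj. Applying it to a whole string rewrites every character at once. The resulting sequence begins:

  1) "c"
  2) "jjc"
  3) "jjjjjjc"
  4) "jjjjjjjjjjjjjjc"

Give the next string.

Applying the rule to each of the 15 symbols of jjjjjjjjjjjjjjc gives the pieces jj jj jj jj jj jj jj jj jj jj jj jj jj jj jjc, which concatenate to the answer.

jjjjjjjjjjjjjjjjjjjjjjjjjjjjjjc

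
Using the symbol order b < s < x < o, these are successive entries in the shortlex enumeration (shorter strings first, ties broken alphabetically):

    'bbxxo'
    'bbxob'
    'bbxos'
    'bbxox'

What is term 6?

bbobb

Continuing the enumeration 2 steps past bbxox: bbxox → bbxoo → (answer).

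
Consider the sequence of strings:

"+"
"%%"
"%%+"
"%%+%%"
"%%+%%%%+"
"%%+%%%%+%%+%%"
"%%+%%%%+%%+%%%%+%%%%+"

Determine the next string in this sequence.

%%+%%%%+%%+%%%%+%%%%+%%+%%%%+%%+%%

This is a Fibonacci-style word recurrence s(k) = s(k−1)·s(k−2): e.g. %%·+ = %%+.
Continuing: %%+%%%%+%%+%%%%+%%%%+ · %%+%%%%+%%+%% gives term 8.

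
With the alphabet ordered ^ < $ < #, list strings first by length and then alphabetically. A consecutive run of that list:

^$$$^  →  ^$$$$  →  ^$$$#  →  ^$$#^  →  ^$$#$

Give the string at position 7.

^$#^^

Advancing 2 positions from ^$$#$ through ^$$#$ → ^$$## reaches term 7.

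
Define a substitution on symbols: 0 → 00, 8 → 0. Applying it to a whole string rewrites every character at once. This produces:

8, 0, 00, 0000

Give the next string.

00000000

Expanding 0000: 0→00, 0→00, 0→00, 0→00. Concatenated: 00 00 00 00.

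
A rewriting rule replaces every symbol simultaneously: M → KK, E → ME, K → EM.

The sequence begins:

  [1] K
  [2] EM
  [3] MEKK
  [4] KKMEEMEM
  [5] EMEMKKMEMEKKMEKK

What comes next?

MEKKMEKKEMEMKKMEKKMEEMEMKKMEEMEM

φ(EMEMKKMEMEKKMEKK) expands symbol-by-symbol to ME KK ME KK EM EM KK ME KK ME EM EM KK ME EM EM; joining the 16 pieces gives the next term.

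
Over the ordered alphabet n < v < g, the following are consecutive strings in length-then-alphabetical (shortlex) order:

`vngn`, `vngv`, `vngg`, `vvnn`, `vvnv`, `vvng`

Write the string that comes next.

Treat vvng as a base-3 numeral over the given alphabet and add one, carrying through any trailing g's.

vvvn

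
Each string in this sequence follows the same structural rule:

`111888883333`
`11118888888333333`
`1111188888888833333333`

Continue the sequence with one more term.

Each string has the form 1^{n+1} 8^{2n+1} 3^{2n}, where the shown terms are n = 2, 3, 4.
Setting n = 5 gives 6, 11, 10 characters in each block.

111111888888888883333333333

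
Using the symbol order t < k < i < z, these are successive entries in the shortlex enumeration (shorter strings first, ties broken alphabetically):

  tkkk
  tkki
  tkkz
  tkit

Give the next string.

tkik

Treat tkit as a base-4 numeral over the given alphabet and add one, carrying through any trailing z's.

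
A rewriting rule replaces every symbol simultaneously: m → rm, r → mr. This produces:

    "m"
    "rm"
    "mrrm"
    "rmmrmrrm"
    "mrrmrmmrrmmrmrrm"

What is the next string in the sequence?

rmmrmrrmmrrmrmmrmrrmrmmrrmmrmrrm

φ(mrrmrmmrrmmrmrrm) expands symbol-by-symbol to rm mr mr rm mr rm rm mr mr rm rm mr rm mr mr rm; joining the 16 pieces gives the next term.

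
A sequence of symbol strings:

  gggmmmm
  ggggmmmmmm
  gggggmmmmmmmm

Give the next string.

ggggggmmmmmmmmmm

Reading off run lengths: g runs 3, 4, 5; m runs 4, 6, 8 — each is linear in n, where the shown terms are n = 2, 3, 4.
For the next term, n = 5, so the run lengths are 6, 10.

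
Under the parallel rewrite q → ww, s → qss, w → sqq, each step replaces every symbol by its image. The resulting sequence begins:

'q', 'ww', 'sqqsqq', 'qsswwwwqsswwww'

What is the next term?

wwqssqsssqqsqqsqqsqqwwqssqsssqqsqqsqqsqq

Replace each of the 14 characters of qsswwwwqsswwww in place — ww qss qss sqq sqq sqq sqq ww qss qss sqq sqq sqq sqq — and concatenate.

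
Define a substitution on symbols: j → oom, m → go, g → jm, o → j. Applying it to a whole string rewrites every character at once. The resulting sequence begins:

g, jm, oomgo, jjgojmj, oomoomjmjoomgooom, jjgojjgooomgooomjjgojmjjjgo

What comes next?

oomoomjmjoomoomjmjjjgojmjjjgooomoomjmjoomgooomoomoomjmj

Replace each of the 27 characters of jjgojjgooomgooomjjgojmjjjgo in place — oom oom jm j oom oom jm j j j go jm j j j go oom oom jm j oom go oom oom oom jm j — and concatenate.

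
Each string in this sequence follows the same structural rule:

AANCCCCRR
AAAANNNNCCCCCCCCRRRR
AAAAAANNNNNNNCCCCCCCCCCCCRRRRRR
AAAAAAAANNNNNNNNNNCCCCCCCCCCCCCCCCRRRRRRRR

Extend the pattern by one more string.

AAAAAAAAAANNNNNNNNNNNNNCCCCCCCCCCCCCCCCCCCCRRRRRRRRRR

Each string has the form A^{2n} N^{3n-2} C^{4n} R^{2n} (n = 1, 2, …).
At n = 5 the blocks have lengths 10, 13, 20, 10.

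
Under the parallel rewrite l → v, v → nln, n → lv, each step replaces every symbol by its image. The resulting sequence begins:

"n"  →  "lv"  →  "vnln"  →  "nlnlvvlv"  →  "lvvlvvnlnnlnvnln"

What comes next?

φ(lvvlvvnlnnlnvnln) expands symbol-by-symbol to v nln nln v nln nln lv v lv lv v lv nln lv v lv; joining the 16 pieces gives the next term.

vnlnnlnvnlnnlnlvvlvlvvlvnlnlvvlv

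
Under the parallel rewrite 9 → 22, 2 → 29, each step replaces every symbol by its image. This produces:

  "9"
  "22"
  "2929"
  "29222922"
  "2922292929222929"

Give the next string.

29222929292229222922292929222922

Replace each of the 16 characters of 2922292929222929 in place — 29 22 29 29 29 22 29 22 29 22 29 29 29 22 29 22 — and concatenate.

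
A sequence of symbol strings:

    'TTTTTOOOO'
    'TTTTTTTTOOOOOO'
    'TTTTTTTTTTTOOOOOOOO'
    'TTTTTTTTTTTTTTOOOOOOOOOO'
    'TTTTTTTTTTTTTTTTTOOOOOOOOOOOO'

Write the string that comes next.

Term n consists of 3n-1 T's, followed by 2n O's, where the shown terms are n = 2, 3, 4, 5, 6.
Setting n = 7 gives 20, 14 characters in each block.

TTTTTTTTTTTTTTTTTTTTOOOOOOOOOOOOOO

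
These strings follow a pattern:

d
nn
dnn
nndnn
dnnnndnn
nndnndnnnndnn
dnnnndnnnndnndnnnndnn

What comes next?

Each term (from the third on) is the two preceding terms concatenated in order: term 3 = d·nn = dnn.
So term 8 is nndnndnnnndnn·dnnnndnnnndnndnnnndnn.

nndnndnnnndnndnnnndnnnndnndnnnndnn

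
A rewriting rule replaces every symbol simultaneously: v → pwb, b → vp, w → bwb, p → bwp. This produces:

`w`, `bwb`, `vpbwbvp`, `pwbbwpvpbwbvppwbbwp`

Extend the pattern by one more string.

bwpbwbvpvpbwbbwppwbbwpvpbwbvppwbbwpbwpbwbvpvpbwbbwp

φ(pwbbwpvpbwbvppwbbwp) expands symbol-by-symbol to bwp bwb vp vp bwb bwp pwb bwp vp bwb vp pwb bwp bwp bwb vp vp bwb bwp; joining the 19 pieces gives the next term.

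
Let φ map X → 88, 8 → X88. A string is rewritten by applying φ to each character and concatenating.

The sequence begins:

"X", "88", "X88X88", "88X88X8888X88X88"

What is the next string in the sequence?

X88X8888X88X8888X88X88X88X8888X88X8888X88X88

φ(88X88X8888X88X88) expands symbol-by-symbol to X88 X88 88 X88 X88 88 X88 X88 X88 X88 88 X88 X88 88 X88 X88; joining the 16 pieces gives the next term.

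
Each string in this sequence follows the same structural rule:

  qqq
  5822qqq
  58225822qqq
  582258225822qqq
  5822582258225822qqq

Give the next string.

The strings grow by a fixed prefix 5822 each time.
Applying this once more to 5822582258225822qqq:

58225822582258225822qqq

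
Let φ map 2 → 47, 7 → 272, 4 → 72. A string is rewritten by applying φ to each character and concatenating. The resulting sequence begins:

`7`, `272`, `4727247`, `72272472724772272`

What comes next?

φ(72272472724772272) expands symbol-by-symbol to 272 47 47 272 47 72 272 47 272 47 72 272 272 47 47 272 47; joining the 17 pieces gives the next term.

27247472724772272472724772272272474727247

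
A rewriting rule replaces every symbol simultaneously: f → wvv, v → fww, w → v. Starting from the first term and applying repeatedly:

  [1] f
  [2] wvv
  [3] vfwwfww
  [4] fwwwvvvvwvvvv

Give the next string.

wvvvvvfwwfwwfwwfwwvfwwfwwfwwfww

Applying the rule to each of the 13 symbols of fwwwvvvvwvvvv gives the pieces wvv v v v fww fww fww fww v fww fww fww fww, which concatenate to the answer.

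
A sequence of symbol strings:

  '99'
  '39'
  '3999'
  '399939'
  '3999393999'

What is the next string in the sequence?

3999393999399939

This is a Fibonacci-style word recurrence s(k) = s(k−1)·s(k−2): e.g. 39·99 = 3999.
So term 6 is 3999393999·399939.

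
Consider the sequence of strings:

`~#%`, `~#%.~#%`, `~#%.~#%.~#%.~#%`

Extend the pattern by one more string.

s(k+1) = s(k)·.·s(k) — each term doubles the last with '.' between the halves.
Doubling ~#%.~#%.~#%.~#% with '.' between the halves:

~#%.~#%.~#%.~#%.~#%.~#%.~#%.~#%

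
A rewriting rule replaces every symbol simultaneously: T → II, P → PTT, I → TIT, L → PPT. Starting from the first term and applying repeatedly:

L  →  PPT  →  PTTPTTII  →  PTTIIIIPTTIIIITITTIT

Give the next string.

Rewriting the 20 symbols of PTTIIIIPTTIIIITITTIT one by one yields PTT II II TIT TIT TIT TIT PTT II II TIT TIT TIT TIT II TIT II II TIT II; concatenated:

PTTIIIITITTITTITTITPTTIIIITITTITTITTITIITITIIIITITII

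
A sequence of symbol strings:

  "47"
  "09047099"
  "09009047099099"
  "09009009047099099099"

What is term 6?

09009009009009047099099099099099

s(k+1) = 090·s(k)·099, so each term gains 090 as a prefix and 099 as a suffix.
From 09009009047099099099, 2 further steps: 09009009047099099099 → 09009009009047099099099099 → (answer).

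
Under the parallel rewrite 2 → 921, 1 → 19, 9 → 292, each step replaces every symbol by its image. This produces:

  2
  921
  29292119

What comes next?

9212929212929211919292

Expanding 29292119: 2→921, 9→292, 2→921, 9→292, 2→921, 1→19, 1→19, 9→292. Concatenated: 921 292 921 292 921 19 19 292.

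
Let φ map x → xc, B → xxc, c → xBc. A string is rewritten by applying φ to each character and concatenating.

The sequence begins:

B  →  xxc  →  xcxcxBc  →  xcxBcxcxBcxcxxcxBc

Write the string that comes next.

xcxBcxcxxcxBcxcxBcxcxxcxBcxcxBcxcxcxBcxcxxcxBc

Applying the rule to each of the 18 symbols of xcxBcxcxBcxcxxcxBc gives the pieces xc xBc xc xxc xBc xc xBc xc xxc xBc xc xBc xc xc xBc xc xxc xBc, which concatenate to the answer.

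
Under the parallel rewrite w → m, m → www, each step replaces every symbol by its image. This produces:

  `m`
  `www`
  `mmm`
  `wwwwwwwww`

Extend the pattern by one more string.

mmmmmmmmm

Apply φ to wwwwwwwww symbol by symbol: w→m, w→m, w→m, w→m, w→m, w→m, w→m, w→m, w→m; joined: m m m m m m m m m.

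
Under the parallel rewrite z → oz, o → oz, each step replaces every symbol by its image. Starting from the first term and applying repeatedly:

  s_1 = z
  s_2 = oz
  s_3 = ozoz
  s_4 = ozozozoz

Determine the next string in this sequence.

Expanding ozozozoz: o→oz, z→oz, o→oz, z→oz, o→oz, z→oz, o→oz, z→oz. Concatenated: oz oz oz oz oz oz oz oz.

ozozozozozozozoz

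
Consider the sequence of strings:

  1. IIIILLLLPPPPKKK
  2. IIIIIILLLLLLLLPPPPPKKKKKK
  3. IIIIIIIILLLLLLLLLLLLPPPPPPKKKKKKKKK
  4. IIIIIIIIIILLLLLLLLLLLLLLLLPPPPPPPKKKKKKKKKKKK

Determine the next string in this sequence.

IIIIIIIIIIIILLLLLLLLLLLLLLLLLLLLPPPPPPPPKKKKKKKKKKKKKKK

Reading off run lengths: I runs 4, 6, 8, 10; L runs 4, 8, 12, 16; P runs 4, 5, 6, 7; K runs 3, 6, 9, 12 — each is linear in n (n = 1, 2, …).
For the next term, n = 5, so the run lengths are 12, 20, 8, 15.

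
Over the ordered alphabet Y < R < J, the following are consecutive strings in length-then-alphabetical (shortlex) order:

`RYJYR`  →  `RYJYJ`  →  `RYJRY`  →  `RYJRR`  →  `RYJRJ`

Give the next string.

RYJJY

The successor of RYJRJ increments the rightmost position that isn't already J and resets every position after it to Y.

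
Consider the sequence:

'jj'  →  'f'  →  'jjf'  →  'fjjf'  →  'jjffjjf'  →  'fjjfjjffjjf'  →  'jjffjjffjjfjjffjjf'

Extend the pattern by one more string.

fjjfjjffjjfjjffjjffjjfjjffjjf

Each term (from the third on) is the two preceding terms concatenated in order: term 3 = jj·f = jjf.
Continuing: fjjfjjffjjf · jjffjjffjjfjjffjjf gives term 8.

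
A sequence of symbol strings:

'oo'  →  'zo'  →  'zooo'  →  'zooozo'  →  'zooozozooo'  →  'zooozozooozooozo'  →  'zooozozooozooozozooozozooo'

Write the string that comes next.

Each term (from the third on) is the previous term followed by the one before it: term 3 = zo·oo = zooo.
The next term joins zooozozooozooozozooozozooo and zooozozooozooozo.

zooozozooozooozozooozozooozooozozooozooozo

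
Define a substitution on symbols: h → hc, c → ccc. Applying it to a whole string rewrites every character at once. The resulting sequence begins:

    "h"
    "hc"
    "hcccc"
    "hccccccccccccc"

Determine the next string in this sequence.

hcccccccccccccccccccccccccccccccccccccccc

Replace each of the 14 characters of hccccccccccccc in place — hc ccc ccc ccc ccc ccc ccc ccc ccc ccc ccc ccc ccc ccc — and concatenate.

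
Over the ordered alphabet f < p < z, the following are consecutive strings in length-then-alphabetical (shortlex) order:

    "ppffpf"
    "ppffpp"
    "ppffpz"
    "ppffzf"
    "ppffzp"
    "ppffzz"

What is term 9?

ppfpfz

Continuing the enumeration 3 steps past ppffzz: ppffzz → ppfpff → ppfpfp → (answer).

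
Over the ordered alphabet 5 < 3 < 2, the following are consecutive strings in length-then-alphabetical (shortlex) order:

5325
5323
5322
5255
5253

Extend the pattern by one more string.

5252

Treat 5253 as a base-3 numeral over the given alphabet and add one, carrying through any trailing 2's.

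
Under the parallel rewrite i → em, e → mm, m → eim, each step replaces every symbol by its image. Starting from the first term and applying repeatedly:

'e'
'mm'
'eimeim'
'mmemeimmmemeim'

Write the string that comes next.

Rewriting the 14 symbols of mmemeimmmemeim one by one yields eim eim mm eim mm em eim eim eim mm eim mm em eim; concatenated:

eimeimmmeimmmemeimeimeimmmeimmmemeim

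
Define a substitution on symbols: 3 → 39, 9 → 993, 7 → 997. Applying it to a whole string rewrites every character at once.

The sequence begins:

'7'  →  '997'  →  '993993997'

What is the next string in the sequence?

9939933999399339993993997

Rewriting each symbol of 993993997: 9→993, 9→993, 3→39, 9→993, 9→993, 3→39, 9→993, 9→993, 7→997, which concatenates to 993 993 39 993 993 39 993 993 997.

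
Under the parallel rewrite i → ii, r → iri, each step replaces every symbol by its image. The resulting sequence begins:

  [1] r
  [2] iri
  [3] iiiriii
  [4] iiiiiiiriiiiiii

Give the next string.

Replace each of the 15 characters of iiiiiiiriiiiiii in place — ii ii ii ii ii ii ii iri ii ii ii ii ii ii ii — and concatenate.

iiiiiiiiiiiiiiiriiiiiiiiiiiiiii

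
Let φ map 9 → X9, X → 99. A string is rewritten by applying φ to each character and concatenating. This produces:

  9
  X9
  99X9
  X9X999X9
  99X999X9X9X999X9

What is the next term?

Rewriting the 16 symbols of 99X999X9X9X999X9 one by one yields X9 X9 99 X9 X9 X9 99 X9 99 X9 99 X9 X9 X9 99 X9; concatenated:

X9X999X9X9X999X999X999X9X9X999X9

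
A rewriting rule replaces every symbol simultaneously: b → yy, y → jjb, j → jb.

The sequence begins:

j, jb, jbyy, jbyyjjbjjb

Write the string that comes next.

Rewriting each symbol of jbyyjjbjjb: j→jb, b→yy, y→jjb, y→jjb, j→jb, j→jb, b→yy, j→jb, j→jb, b→yy, which concatenates to jb yy jjb jjb jb jb yy jb jb yy.

jbyyjjbjjbjbjbyyjbjbyy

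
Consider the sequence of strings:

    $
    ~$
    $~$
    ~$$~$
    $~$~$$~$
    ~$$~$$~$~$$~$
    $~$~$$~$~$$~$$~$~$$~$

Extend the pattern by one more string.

~$$~$$~$~$$~$$~$~$$~$~$$~$$~$~$$~$

This is a Fibonacci-style word recurrence s(k) = s(k−2)·s(k−1): e.g. $·~$ = $~$.
So term 8 is ~$$~$$~$~$$~$·$~$~$$~$~$$~$$~$~$$~$.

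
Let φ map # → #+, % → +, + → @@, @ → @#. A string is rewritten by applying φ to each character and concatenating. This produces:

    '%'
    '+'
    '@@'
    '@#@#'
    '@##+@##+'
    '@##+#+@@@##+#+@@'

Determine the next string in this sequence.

@##+#+@@#+@@@#@#@##+#+@@#+@@@#@#

Applying the rule to each of the 16 symbols of @##+#+@@@##+#+@@ gives the pieces @# #+ #+ @@ #+ @@ @# @# @# #+ #+ @@ #+ @@ @# @#, which concatenate to the answer.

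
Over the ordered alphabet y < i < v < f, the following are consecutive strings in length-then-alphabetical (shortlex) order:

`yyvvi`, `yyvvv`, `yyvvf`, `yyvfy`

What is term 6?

Stepping forward 2 times from yyvfy: yyvfy → yyvfi, then the target.

yyvfv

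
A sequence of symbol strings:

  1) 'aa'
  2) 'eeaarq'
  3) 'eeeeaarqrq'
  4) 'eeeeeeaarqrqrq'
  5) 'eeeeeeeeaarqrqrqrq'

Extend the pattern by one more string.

s(k+1) = ee·s(k)·rq, so each term gains ee as a prefix and rq as a suffix.
Applying this once more to eeeeeeeeaarqrqrqrq:

eeeeeeeeeeaarqrqrqrqrq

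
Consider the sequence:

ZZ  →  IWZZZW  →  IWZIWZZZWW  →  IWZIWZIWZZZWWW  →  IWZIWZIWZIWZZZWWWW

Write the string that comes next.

Every step adds IWZ to the front and W to the end of the previous string.
Applying this once more to IWZIWZIWZIWZZZWWWW:

IWZIWZIWZIWZIWZZZWWWWW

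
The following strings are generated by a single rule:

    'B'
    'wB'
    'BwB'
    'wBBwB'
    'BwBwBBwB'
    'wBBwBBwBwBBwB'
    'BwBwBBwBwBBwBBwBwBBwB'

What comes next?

wBBwBBwBwBBwBBwBwBBwBwBBwBBwBwBBwB

This is a Fibonacci-style word recurrence s(k) = s(k−2)·s(k−1): e.g. B·wB = BwB.
Continuing: wBBwBBwBwBBwB · BwBwBBwBwBBwBBwBwBBwB gives term 8.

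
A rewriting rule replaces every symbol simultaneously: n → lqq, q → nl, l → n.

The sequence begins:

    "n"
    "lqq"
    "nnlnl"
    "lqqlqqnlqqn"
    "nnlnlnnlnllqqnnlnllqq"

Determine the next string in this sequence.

lqqlqqnlqqnlqqlqqnlqqnnnlnllqqlqqnlqqnnnlnl

Replace each of the 21 characters of nnlnlnnlnllqqnnlnllqq in place — lqq lqq n lqq n lqq lqq n lqq n n nl nl lqq lqq n lqq n n nl nl — and concatenate.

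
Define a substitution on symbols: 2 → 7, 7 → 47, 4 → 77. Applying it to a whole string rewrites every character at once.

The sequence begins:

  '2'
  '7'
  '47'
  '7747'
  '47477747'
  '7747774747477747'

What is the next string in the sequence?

47477747474777477747774747477747

Replace each of the 16 characters of 7747774747477747 in place — 47 47 77 47 47 47 77 47 77 47 77 47 47 47 77 47 — and concatenate.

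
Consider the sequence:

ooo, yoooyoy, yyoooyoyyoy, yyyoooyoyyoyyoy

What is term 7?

yyyyyyoooyoyyoyyoyyoyyoyyoy

Every step adds y to the front and yoy to the end of the previous string.
From yyyoooyoyyoyyoy, 3 further steps: yyyoooyoyyoyyoy → yyyyoooyoyyoyyoyyoy → yyyyyoooyoyyoyyoyyoyyoy → (answer).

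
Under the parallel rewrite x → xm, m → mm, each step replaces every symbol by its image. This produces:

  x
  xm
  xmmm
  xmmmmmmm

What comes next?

Expanding xmmmmmmm: x→xm, m→mm, m→mm, m→mm, m→mm, m→mm, m→mm, m→mm. Concatenated: xm mm mm mm mm mm mm mm.

xmmmmmmmmmmmmmmm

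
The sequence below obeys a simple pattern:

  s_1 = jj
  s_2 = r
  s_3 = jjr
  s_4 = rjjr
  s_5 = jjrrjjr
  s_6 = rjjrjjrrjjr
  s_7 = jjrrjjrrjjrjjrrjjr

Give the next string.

From term 3 onward, concatenate the second-to-last term with the last: jj·r = jjr, r·jjr = rjjr, …
Continuing: rjjrjjrrjjr · jjrrjjrrjjrjjrrjjr gives term 8.

rjjrjjrrjjrjjrrjjrrjjrjjrrjjr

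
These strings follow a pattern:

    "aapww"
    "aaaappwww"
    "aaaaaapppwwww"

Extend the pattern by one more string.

aaaaaaaappppwwwww

Reading off run lengths: a runs 2, 4, 6; p runs 1, 2, 3; w runs 2, 3, 4 — each is linear in n (n = 1, 2, …).
At n = 4 the blocks have lengths 8, 4, 5.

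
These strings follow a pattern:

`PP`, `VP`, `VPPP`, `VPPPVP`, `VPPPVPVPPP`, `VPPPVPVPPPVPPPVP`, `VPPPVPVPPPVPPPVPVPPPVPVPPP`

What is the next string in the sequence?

Each term (from the third on) is the previous term followed by the one before it: term 3 = VP·PP = VPPP.
Continuing: VPPPVPVPPPVPPPVPVPPPVPVPPP · VPPPVPVPPPVPPPVP gives term 8.

VPPPVPVPPPVPPPVPVPPPVPVPPPVPPPVPVPPPVPPPVP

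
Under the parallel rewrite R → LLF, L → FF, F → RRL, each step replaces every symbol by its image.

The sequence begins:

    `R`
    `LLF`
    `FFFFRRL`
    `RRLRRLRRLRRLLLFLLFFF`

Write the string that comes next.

φ(RRLRRLRRLRRLLLFLLFFF) expands symbol-by-symbol to LLF LLF FF LLF LLF FF LLF LLF FF LLF LLF FF FF FF RRL FF FF RRL RRL RRL; joining the 20 pieces gives the next term.

LLFLLFFFLLFLLFFFLLFLLFFFLLFLLFFFFFFFRRLFFFFRRLRRLRRL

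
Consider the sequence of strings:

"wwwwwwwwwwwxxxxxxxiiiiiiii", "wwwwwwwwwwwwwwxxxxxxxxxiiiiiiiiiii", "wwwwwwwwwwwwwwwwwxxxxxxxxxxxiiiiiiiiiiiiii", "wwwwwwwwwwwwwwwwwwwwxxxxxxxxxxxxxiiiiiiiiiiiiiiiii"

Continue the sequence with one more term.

wwwwwwwwwwwwwwwwwwwwwwwxxxxxxxxxxxxxxxiiiiiiiiiiiiiiiiiiii

Reading off run lengths: w runs 11, 14, 17, 20; x runs 7, 9, 11, 13; i runs 8, 11, 14, 17 — each is linear in n, where the shown terms are n = 3, 4, 5, 6.
At n = 7 the blocks have lengths 23, 15, 20.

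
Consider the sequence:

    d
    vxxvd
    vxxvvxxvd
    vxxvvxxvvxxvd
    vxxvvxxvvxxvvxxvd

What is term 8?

Each term is the previous one with vxxv prepended.
From vxxvvxxvvxxvvxxvd, 3 further steps: vxxvvxxvvxxvvxxvd → vxxvvxxvvxxvvxxvvxxvd → vxxvvxxvvxxvvxxvvxxvvxxvd → (answer).

vxxvvxxvvxxvvxxvvxxvvxxvvxxvd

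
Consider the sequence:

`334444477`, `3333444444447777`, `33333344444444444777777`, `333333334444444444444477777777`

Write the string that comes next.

The n-th term is 2n 3's then 3n+2 4's then 2n 7's (n = 1, 2, …).
Setting n = 5 gives 10, 17, 10 characters in each block.

3333333333444444444444444447777777777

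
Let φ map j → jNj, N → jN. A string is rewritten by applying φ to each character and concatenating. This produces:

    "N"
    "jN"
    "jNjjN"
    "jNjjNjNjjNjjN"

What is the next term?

Rewriting the 13 symbols of jNjjNjNjjNjjN one by one yields jNj jN jNj jNj jN jNj jN jNj jNj jN jNj jNj jN; concatenated:

jNjjNjNjjNjjNjNjjNjNjjNjjNjNjjNjjN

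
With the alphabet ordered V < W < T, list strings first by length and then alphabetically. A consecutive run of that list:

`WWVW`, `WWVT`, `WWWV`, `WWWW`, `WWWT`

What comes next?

WWTV

The successor of WWWT increments the rightmost position that isn't already T and resets every position after it to V.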